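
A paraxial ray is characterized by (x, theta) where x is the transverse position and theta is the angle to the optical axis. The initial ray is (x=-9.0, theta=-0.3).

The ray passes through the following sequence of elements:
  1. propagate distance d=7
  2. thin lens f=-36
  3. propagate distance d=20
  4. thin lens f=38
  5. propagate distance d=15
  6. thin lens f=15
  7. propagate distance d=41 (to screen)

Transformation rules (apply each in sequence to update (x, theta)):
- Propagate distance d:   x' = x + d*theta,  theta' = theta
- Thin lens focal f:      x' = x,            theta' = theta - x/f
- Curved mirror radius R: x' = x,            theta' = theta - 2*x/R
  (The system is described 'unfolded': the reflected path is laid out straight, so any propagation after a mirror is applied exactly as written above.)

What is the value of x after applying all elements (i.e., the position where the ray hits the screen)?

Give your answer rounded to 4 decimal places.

Answer: 40.3881

Derivation:
Initial: x=-9.0000 theta=-0.3000
After 1 (propagate distance d=7): x=-11.1000 theta=-0.3000
After 2 (thin lens f=-36): x=-11.1000 theta=-73/120 (≈-0.6083)
After 3 (propagate distance d=20): x=-349/15 (≈-23.2667) theta=-73/120 (≈-0.6083)
After 4 (thin lens f=38): x=-349/15 (≈-23.2667) theta=3/760 (≈0.0039)
After 5 (propagate distance d=15): x=-52913/2280 (≈-23.2075) theta=3/760 (≈0.0039)
After 6 (thin lens f=15): x=-52913/2280 (≈-23.2075) theta=349/225 (≈1.5511)
After 7 (propagate distance d=41 (to screen)): x=1381273/34200 (≈40.3881) theta=349/225 (≈1.5511)
Rounded to 4 decimal places: x = 40.3881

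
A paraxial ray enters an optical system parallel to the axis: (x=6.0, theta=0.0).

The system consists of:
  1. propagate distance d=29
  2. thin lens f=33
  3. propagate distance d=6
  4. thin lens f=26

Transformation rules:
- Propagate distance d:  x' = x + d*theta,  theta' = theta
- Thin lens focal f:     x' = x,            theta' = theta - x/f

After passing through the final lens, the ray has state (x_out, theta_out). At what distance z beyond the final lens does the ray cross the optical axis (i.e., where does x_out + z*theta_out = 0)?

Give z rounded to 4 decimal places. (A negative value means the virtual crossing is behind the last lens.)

Initial: x=6.0000 theta=0.0000
After 1 (propagate distance d=29): x=6.0000 theta=0.0000
After 2 (thin lens f=33): x=6.0000 theta=-2/11 (≈-0.1818)
After 3 (propagate distance d=6): x=54/11 (≈4.9091) theta=-2/11 (≈-0.1818)
After 4 (thin lens f=26): x=54/11 (≈4.9091) theta=-53/143 (≈-0.3706)
z_focus = -x_out/theta_out = -(54/11)/(-53/143) = 702/53 ≈ 13.2453
Rounded to 4 decimal places: z = 13.2453

Answer: 13.2453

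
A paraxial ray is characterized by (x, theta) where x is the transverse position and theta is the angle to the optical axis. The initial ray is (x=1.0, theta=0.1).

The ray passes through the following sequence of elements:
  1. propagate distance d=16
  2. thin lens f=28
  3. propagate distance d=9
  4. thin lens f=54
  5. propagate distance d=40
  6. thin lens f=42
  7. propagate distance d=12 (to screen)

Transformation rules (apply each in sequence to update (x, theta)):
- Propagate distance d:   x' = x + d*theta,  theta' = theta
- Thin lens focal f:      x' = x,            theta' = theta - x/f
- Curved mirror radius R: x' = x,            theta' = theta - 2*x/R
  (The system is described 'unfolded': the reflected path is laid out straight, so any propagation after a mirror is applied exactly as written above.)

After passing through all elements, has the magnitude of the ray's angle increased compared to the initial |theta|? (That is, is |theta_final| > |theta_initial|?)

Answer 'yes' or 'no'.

Answer: no

Derivation:
Initial: x=1.0000 theta=0.1000
After 1 (propagate distance d=16): x=2.6000 theta=0.1000
After 2 (thin lens f=28): x=2.6000 theta=1/140 (≈0.0071)
After 3 (propagate distance d=9): x=373/140 (≈2.6643) theta=1/140 (≈0.0071)
After 4 (thin lens f=54): x=373/140 (≈2.6643) theta=-319/7560 (≈-0.0422)
After 5 (propagate distance d=40): x=3691/3780 (≈0.9765) theta=-319/7560 (≈-0.0422)
After 6 (thin lens f=42): x=3691/3780 (≈0.9765) theta=-1039/15876 (≈-0.0654)
After 7 (propagate distance d=12 (to screen)): x=5057/26460 (≈0.1911) theta=-1039/15876 (≈-0.0654)
|theta_initial|=0.1000 |theta_final|=1039/15876 (≈0.0654) -> not increased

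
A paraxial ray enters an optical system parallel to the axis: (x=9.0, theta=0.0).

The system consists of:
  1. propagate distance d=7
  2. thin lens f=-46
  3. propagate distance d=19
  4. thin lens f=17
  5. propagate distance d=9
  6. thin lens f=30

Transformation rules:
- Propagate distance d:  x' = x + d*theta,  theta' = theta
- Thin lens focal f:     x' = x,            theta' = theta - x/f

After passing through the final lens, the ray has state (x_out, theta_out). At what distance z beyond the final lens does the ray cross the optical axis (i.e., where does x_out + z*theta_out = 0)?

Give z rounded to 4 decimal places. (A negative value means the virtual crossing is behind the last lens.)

Initial: x=9.0000 theta=0.0000
After 1 (propagate distance d=7): x=9.0000 theta=0.0000
After 2 (thin lens f=-46): x=9.0000 theta=9/46 (≈0.1957)
After 3 (propagate distance d=19): x=585/46 (≈12.7174) theta=9/46 (≈0.1957)
After 4 (thin lens f=17): x=585/46 (≈12.7174) theta=-216/391 (≈-0.5524)
After 5 (propagate distance d=9): x=6057/782 (≈7.7455) theta=-216/391 (≈-0.5524)
After 6 (thin lens f=30): x=6057/782 (≈7.7455) theta=-6339/7820 (≈-0.8106)
z_focus = -x_out/theta_out = -(6057/782)/(-6339/7820) = 20190/2113 ≈ 9.5551
Rounded to 4 decimal places: z = 9.5551

Answer: 9.5551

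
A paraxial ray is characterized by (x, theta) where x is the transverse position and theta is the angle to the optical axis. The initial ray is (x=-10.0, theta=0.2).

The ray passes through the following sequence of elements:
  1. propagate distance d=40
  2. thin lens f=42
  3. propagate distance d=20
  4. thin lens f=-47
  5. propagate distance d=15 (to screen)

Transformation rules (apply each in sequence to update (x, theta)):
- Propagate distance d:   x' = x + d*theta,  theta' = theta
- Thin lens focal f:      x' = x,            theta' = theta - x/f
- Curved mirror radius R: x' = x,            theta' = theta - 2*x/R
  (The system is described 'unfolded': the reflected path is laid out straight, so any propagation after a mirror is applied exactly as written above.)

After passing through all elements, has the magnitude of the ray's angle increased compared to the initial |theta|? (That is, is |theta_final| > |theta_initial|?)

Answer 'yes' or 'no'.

Answer: yes

Derivation:
Initial: x=-10.0000 theta=0.2000
After 1 (propagate distance d=40): x=-2.0000 theta=0.2000
After 2 (thin lens f=42): x=-2.0000 theta=26/105 (≈0.2476)
After 3 (propagate distance d=20): x=62/21 (≈2.9524) theta=26/105 (≈0.2476)
After 4 (thin lens f=-47): x=62/21 (≈2.9524) theta=1532/4935 (≈0.3104)
After 5 (propagate distance d=15 (to screen)): x=7510/987 (≈7.6089) theta=1532/4935 (≈0.3104)
|theta_initial|=0.2000 |theta_final|=1532/4935 (≈0.3104) -> increased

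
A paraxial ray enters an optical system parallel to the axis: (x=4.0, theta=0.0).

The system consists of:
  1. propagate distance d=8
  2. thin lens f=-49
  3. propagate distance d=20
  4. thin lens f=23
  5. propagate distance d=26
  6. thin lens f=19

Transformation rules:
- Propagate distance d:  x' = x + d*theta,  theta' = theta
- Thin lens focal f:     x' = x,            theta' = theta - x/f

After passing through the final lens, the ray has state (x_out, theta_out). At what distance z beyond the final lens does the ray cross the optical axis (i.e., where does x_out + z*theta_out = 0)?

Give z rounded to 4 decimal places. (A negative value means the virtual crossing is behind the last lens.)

Answer: 5.8727

Derivation:
Initial: x=4.0000 theta=0.0000
After 1 (propagate distance d=8): x=4.0000 theta=0.0000
After 2 (thin lens f=-49): x=4.0000 theta=4/49 (≈0.0816)
After 3 (propagate distance d=20): x=276/49 (≈5.6327) theta=4/49 (≈0.0816)
After 4 (thin lens f=23): x=276/49 (≈5.6327) theta=-8/49 (≈-0.1633)
After 5 (propagate distance d=26): x=68/49 (≈1.3878) theta=-8/49 (≈-0.1633)
After 6 (thin lens f=19): x=68/49 (≈1.3878) theta=-220/931 (≈-0.2363)
z_focus = -x_out/theta_out = -(68/49)/(-220/931) = 323/55 ≈ 5.8727
Rounded to 4 decimal places: z = 5.8727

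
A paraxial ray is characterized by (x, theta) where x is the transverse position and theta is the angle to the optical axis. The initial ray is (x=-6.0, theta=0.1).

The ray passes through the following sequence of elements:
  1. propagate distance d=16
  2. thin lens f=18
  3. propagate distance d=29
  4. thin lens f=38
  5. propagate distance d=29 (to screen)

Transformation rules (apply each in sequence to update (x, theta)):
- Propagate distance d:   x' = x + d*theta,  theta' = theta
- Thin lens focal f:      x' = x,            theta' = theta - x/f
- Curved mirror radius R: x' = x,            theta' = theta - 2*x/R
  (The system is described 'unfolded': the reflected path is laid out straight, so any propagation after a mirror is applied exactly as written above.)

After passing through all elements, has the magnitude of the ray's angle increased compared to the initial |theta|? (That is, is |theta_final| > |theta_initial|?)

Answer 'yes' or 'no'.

Answer: yes

Derivation:
Initial: x=-6.0000 theta=0.1000
After 1 (propagate distance d=16): x=-4.4000 theta=0.1000
After 2 (thin lens f=18): x=-4.4000 theta=31/90 (≈0.3444)
After 3 (propagate distance d=29): x=503/90 (≈5.5889) theta=31/90 (≈0.3444)
After 4 (thin lens f=38): x=503/90 (≈5.5889) theta=15/76 (≈0.1974)
After 5 (propagate distance d=29 (to screen)): x=38689/3420 (≈11.3126) theta=15/76 (≈0.1974)
|theta_initial|=0.1000 |theta_final|=15/76 (≈0.1974) -> increased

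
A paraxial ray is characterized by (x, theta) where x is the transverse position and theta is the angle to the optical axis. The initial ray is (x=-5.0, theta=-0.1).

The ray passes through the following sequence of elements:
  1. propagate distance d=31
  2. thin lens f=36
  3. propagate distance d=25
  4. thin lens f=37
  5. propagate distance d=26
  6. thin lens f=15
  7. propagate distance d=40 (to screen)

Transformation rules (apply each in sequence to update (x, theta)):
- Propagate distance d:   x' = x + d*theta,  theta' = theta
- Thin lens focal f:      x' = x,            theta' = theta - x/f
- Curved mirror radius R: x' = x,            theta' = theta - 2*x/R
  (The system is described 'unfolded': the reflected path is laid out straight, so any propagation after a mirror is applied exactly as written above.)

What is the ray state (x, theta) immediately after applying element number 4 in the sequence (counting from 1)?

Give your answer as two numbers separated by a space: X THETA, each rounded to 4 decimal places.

Initial: x=-5.0000 theta=-0.1000
After 1 (propagate distance d=31): x=-8.1000 theta=-0.1000
After 2 (thin lens f=36): x=-8.1000 theta=0.1250
After 3 (propagate distance d=25): x=-4.9750 theta=0.1250
After 4 (thin lens f=37): x=-4.9750 theta=48/185 (≈0.2595)
Rounded to 4 decimal places: x = -4.9750, theta = 0.2595

Answer: -4.9750 0.2595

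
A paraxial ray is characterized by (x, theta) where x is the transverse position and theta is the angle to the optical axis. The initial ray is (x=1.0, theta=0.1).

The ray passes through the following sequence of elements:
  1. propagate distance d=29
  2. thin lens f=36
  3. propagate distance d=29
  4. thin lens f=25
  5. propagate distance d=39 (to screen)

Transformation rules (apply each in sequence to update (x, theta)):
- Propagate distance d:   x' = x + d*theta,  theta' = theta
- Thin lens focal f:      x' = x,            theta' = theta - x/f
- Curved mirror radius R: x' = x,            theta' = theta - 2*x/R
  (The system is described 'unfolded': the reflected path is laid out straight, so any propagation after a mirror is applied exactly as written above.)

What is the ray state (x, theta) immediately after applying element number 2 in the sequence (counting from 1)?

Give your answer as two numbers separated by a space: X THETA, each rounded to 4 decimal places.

Initial: x=1.0000 theta=0.1000
After 1 (propagate distance d=29): x=3.9000 theta=0.1000
After 2 (thin lens f=36): x=3.9000 theta=-1/120 (≈-0.0083)
Rounded to 4 decimal places: x = 3.9000, theta = -0.0083

Answer: 3.9000 -0.0083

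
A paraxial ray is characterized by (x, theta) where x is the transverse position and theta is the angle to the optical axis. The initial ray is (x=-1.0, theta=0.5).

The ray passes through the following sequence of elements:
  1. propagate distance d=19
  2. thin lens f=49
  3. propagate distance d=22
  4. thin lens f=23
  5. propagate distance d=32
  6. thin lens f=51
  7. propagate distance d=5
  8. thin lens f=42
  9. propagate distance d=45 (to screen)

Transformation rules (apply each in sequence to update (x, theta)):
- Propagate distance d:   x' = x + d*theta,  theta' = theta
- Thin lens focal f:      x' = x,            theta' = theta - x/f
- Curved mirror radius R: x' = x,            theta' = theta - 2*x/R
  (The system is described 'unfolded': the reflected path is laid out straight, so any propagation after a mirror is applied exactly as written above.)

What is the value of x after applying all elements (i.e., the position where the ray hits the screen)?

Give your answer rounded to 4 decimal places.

Initial: x=-1.0000 theta=0.5000
After 1 (propagate distance d=19): x=8.5000 theta=0.5000
After 2 (thin lens f=49): x=8.5000 theta=16/49 (≈0.3265)
After 3 (propagate distance d=22): x=1537/98 (≈15.6837) theta=16/49 (≈0.3265)
After 4 (thin lens f=23): x=1537/98 (≈15.6837) theta=-801/2254 (≈-0.3554)
After 5 (propagate distance d=32): x=9719/2254 (≈4.3119) theta=-801/2254 (≈-0.3554)
After 6 (thin lens f=51): x=9719/2254 (≈4.3119) theta=-25285/57477 (≈-0.4399)
After 7 (propagate distance d=5): x=242819/114954 (≈2.1123) theta=-25285/57477 (≈-0.4399)
After 8 (thin lens f=42): x=242819/114954 (≈2.1123) theta=-2366759/4828068 (≈-0.4902)
After 9 (propagate distance d=45 (to screen)): x=-32101919/1609356 (≈-19.9471) theta=-2366759/4828068 (≈-0.4902)
Rounded to 4 decimal places: x = -19.9471

Answer: -19.9471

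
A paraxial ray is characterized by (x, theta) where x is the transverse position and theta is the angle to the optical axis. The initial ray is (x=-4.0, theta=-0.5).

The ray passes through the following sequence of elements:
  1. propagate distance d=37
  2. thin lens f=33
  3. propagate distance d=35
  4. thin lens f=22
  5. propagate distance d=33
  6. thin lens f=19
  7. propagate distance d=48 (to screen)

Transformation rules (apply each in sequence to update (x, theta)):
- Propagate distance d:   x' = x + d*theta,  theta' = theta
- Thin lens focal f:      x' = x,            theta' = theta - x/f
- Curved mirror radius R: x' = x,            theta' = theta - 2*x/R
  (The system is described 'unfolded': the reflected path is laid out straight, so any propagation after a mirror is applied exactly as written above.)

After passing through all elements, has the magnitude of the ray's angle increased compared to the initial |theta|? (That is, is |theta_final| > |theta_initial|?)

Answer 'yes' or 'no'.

Answer: no

Derivation:
Initial: x=-4.0000 theta=-0.5000
After 1 (propagate distance d=37): x=-22.5000 theta=-0.5000
After 2 (thin lens f=33): x=-22.5000 theta=2/11 (≈0.1818)
After 3 (propagate distance d=35): x=-355/22 (≈-16.1364) theta=2/11 (≈0.1818)
After 4 (thin lens f=22): x=-355/22 (≈-16.1364) theta=443/484 (≈0.9153)
After 5 (propagate distance d=33): x=619/44 (≈14.0682) theta=443/484 (≈0.9153)
After 6 (thin lens f=19): x=619/44 (≈14.0682) theta=402/2299 (≈0.1749)
After 7 (propagate distance d=48 (to screen)): x=206555/9196 (≈22.4614) theta=402/2299 (≈0.1749)
|theta_initial|=0.5000 |theta_final|=402/2299 (≈0.1749) -> not increased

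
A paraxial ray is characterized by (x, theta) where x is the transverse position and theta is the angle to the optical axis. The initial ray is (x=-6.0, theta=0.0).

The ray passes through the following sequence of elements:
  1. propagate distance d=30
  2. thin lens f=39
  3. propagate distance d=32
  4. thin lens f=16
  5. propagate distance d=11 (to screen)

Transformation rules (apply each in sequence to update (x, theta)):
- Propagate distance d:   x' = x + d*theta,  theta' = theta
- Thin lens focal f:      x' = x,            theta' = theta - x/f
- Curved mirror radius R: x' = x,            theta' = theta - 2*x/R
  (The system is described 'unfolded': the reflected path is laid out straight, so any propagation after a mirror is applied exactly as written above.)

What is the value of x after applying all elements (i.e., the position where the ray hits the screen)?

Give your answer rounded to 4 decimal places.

Initial: x=-6.0000 theta=0.0000
After 1 (propagate distance d=30): x=-6.0000 theta=0.0000
After 2 (thin lens f=39): x=-6.0000 theta=2/13 (≈0.1538)
After 3 (propagate distance d=32): x=-14/13 (≈-1.0769) theta=2/13 (≈0.1538)
After 4 (thin lens f=16): x=-14/13 (≈-1.0769) theta=23/104 (≈0.2212)
After 5 (propagate distance d=11 (to screen)): x=141/104 (≈1.3558) theta=23/104 (≈0.2212)
Rounded to 4 decimal places: x = 1.3558

Answer: 1.3558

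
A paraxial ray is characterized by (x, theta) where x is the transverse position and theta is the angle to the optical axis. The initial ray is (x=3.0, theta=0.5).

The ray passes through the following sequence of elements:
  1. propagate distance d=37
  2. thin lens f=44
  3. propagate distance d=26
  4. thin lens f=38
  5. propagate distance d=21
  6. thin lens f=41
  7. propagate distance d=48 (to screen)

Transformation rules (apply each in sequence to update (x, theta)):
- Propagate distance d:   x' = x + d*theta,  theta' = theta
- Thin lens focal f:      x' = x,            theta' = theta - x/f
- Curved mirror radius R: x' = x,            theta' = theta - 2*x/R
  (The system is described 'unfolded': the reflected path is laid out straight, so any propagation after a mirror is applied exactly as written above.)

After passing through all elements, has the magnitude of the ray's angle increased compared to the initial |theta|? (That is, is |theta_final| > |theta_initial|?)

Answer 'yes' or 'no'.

Initial: x=3.0000 theta=0.5000
After 1 (propagate distance d=37): x=21.5000 theta=0.5000
After 2 (thin lens f=44): x=21.5000 theta=1/88 (≈0.0114)
After 3 (propagate distance d=26): x=959/44 (≈21.7955) theta=1/88 (≈0.0114)
After 4 (thin lens f=38): x=959/44 (≈21.7955) theta=-235/418 (≈-0.5622)
After 5 (propagate distance d=21): x=8351/836 (≈9.9892) theta=-235/418 (≈-0.5622)
After 6 (thin lens f=41): x=8351/836 (≈9.9892) theta=-2511/3116 (≈-0.8058)
After 7 (propagate distance d=48 (to screen)): x=-983417/34276 (≈-28.6911) theta=-2511/3116 (≈-0.8058)
|theta_initial|=0.5000 |theta_final|=2511/3116 (≈0.8058) -> increased

Answer: yes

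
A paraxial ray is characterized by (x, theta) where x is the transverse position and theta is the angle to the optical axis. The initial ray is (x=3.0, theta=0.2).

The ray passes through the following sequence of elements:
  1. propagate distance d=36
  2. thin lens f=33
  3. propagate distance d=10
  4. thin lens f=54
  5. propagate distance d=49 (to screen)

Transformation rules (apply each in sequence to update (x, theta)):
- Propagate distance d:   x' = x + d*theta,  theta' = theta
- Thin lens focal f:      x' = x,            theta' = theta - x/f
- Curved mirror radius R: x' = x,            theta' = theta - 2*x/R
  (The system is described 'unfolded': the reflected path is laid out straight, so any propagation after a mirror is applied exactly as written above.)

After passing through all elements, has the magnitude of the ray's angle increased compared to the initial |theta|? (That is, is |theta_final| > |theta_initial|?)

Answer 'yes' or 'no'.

Initial: x=3.0000 theta=0.2000
After 1 (propagate distance d=36): x=10.2000 theta=0.2000
After 2 (thin lens f=33): x=10.2000 theta=-6/55 (≈-0.1091)
After 3 (propagate distance d=10): x=501/55 (≈9.1091) theta=-6/55 (≈-0.1091)
After 4 (thin lens f=54): x=501/55 (≈9.1091) theta=-5/18 (≈-0.2778)
After 5 (propagate distance d=49 (to screen)): x=-4457/990 (≈-4.5020) theta=-5/18 (≈-0.2778)
|theta_initial|=0.2000 |theta_final|=5/18 (≈0.2778) -> increased

Answer: yes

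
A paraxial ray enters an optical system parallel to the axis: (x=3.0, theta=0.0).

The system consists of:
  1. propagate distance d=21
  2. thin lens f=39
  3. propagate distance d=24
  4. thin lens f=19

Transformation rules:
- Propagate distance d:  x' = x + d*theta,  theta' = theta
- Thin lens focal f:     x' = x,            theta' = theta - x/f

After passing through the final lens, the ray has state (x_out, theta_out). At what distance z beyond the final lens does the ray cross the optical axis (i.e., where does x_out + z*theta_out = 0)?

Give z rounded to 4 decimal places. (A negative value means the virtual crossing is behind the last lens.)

Initial: x=3.0000 theta=0.0000
After 1 (propagate distance d=21): x=3.0000 theta=0.0000
After 2 (thin lens f=39): x=3.0000 theta=-1/13 (≈-0.0769)
After 3 (propagate distance d=24): x=15/13 (≈1.1538) theta=-1/13 (≈-0.0769)
After 4 (thin lens f=19): x=15/13 (≈1.1538) theta=-34/247 (≈-0.1377)
z_focus = -x_out/theta_out = -(15/13)/(-34/247) = 285/34 ≈ 8.3824
Rounded to 4 decimal places: z = 8.3824

Answer: 8.3824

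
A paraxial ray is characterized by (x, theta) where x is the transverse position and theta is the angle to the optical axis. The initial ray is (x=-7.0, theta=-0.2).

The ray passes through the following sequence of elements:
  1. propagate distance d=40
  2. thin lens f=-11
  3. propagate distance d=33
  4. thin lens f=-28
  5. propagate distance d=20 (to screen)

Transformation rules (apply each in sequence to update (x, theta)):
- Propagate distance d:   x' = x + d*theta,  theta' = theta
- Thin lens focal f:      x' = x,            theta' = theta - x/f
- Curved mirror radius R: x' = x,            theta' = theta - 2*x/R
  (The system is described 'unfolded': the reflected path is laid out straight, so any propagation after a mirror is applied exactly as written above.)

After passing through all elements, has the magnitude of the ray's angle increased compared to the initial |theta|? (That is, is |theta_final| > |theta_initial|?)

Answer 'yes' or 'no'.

Answer: yes

Derivation:
Initial: x=-7.0000 theta=-0.2000
After 1 (propagate distance d=40): x=-15.0000 theta=-0.2000
After 2 (thin lens f=-11): x=-15.0000 theta=-86/55 (≈-1.5636)
After 3 (propagate distance d=33): x=-66.6000 theta=-86/55 (≈-1.5636)
After 4 (thin lens f=-28): x=-66.6000 theta=-6071/1540 (≈-3.9422)
After 5 (propagate distance d=20 (to screen)): x=-55996/385 (≈-145.4442) theta=-6071/1540 (≈-3.9422)
|theta_initial|=0.2000 |theta_final|=6071/1540 (≈3.9422) -> increased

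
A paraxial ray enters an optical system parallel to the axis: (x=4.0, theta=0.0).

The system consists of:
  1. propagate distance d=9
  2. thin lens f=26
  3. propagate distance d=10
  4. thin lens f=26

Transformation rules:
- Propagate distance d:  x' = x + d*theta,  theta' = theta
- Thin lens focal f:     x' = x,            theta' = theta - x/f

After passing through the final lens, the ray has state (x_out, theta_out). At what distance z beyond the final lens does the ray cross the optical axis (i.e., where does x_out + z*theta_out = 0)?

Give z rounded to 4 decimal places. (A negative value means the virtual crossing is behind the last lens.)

Initial: x=4.0000 theta=0.0000
After 1 (propagate distance d=9): x=4.0000 theta=0.0000
After 2 (thin lens f=26): x=4.0000 theta=-2/13 (≈-0.1538)
After 3 (propagate distance d=10): x=32/13 (≈2.4615) theta=-2/13 (≈-0.1538)
After 4 (thin lens f=26): x=32/13 (≈2.4615) theta=-42/169 (≈-0.2485)
z_focus = -x_out/theta_out = -(32/13)/(-42/169) = 208/21 ≈ 9.9048
Rounded to 4 decimal places: z = 9.9048

Answer: 9.9048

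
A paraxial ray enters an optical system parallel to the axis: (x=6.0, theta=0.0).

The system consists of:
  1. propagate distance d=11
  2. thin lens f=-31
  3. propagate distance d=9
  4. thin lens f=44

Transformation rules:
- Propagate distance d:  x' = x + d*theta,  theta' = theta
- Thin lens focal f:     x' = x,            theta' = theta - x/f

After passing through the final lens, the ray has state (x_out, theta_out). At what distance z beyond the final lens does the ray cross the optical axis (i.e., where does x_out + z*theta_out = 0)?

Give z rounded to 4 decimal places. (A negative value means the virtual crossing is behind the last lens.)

Answer: -440.0000

Derivation:
Initial: x=6.0000 theta=0.0000
After 1 (propagate distance d=11): x=6.0000 theta=0.0000
After 2 (thin lens f=-31): x=6.0000 theta=6/31 (≈0.1935)
After 3 (propagate distance d=9): x=240/31 (≈7.7419) theta=6/31 (≈0.1935)
After 4 (thin lens f=44): x=240/31 (≈7.7419) theta=6/341 (≈0.0176)
z_focus = -x_out/theta_out = -(240/31)/(6/341) = -440.0000
Rounded to 4 decimal places: z = -440.0000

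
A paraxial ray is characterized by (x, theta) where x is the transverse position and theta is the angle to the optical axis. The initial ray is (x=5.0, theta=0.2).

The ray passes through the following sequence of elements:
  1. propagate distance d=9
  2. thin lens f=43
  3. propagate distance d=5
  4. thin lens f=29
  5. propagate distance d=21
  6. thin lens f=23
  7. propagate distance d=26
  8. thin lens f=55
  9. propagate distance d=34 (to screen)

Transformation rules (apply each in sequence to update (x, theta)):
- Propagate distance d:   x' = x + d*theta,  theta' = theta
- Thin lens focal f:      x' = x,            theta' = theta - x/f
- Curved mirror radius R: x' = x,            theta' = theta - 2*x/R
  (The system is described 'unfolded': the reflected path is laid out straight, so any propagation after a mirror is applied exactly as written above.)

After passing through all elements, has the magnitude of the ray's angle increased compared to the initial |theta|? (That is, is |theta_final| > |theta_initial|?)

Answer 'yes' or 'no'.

Answer: yes

Derivation:
Initial: x=5.0000 theta=0.2000
After 1 (propagate distance d=9): x=6.8000 theta=0.2000
After 2 (thin lens f=43): x=6.8000 theta=9/215 (≈0.0419)
After 3 (propagate distance d=5): x=1507/215 (≈7.0093) theta=9/215 (≈0.0419)
After 4 (thin lens f=29): x=1507/215 (≈7.0093) theta=-1246/6235 (≈-0.1998)
After 5 (propagate distance d=21): x=17537/6235 (≈2.8127) theta=-1246/6235 (≈-0.1998)
After 6 (thin lens f=23): x=17537/6235 (≈2.8127) theta=-9239/28681 (≈-0.3221)
After 7 (propagate distance d=26): x=-797719/143405 (≈-5.5627) theta=-9239/28681 (≈-0.3221)
After 8 (thin lens f=55): x=-797719/143405 (≈-5.5627) theta=-1743006/7887275 (≈-0.2210)
After 9 (propagate distance d=34 (to screen)): x=-103136749/7887275 (≈-13.0763) theta=-1743006/7887275 (≈-0.2210)
|theta_initial|=0.2000 |theta_final|=1743006/7887275 (≈0.2210) -> increased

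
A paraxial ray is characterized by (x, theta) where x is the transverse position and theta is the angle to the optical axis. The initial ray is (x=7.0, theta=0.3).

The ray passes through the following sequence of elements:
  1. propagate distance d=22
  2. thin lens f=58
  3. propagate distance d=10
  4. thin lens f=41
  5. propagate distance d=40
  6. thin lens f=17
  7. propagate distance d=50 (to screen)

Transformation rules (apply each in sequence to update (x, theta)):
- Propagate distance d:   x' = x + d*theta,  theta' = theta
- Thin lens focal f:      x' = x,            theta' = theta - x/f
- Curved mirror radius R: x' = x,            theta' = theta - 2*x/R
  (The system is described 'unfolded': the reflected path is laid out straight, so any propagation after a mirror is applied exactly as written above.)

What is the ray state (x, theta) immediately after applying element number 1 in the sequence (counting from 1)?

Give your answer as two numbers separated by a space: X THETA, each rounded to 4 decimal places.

Answer: 13.6000 0.3000

Derivation:
Initial: x=7.0000 theta=0.3000
After 1 (propagate distance d=22): x=13.6000 theta=0.3000
Rounded to 4 decimal places: x = 13.6000, theta = 0.3000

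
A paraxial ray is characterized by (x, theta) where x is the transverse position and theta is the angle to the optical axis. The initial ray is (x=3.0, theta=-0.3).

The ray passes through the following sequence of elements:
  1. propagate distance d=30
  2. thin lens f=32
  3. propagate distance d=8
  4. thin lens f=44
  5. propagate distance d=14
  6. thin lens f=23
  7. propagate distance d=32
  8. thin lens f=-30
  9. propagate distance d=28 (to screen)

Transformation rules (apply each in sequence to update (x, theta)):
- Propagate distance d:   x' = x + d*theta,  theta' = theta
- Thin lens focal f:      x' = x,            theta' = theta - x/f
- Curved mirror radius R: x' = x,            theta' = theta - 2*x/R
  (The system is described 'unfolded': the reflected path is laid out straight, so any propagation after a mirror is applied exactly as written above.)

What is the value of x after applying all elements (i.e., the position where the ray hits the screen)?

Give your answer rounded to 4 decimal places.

Answer: 16.3780

Derivation:
Initial: x=3.0000 theta=-0.3000
After 1 (propagate distance d=30): x=-6.0000 theta=-0.3000
After 2 (thin lens f=32): x=-6.0000 theta=-0.1125
After 3 (propagate distance d=8): x=-6.9000 theta=-0.1125
After 4 (thin lens f=44): x=-6.9000 theta=39/880 (≈0.0443)
After 5 (propagate distance d=14): x=-2763/440 (≈-6.2795) theta=39/880 (≈0.0443)
After 6 (thin lens f=23): x=-2763/440 (≈-6.2795) theta=6423/20240 (≈0.3173)
After 7 (propagate distance d=32): x=39219/10120 (≈3.8754) theta=6423/20240 (≈0.3173)
After 8 (thin lens f=-30): x=39219/10120 (≈3.8754) theta=1027/2300 (≈0.4465)
After 9 (propagate distance d=28 (to screen)): x=828727/50600 (≈16.3780) theta=1027/2300 (≈0.4465)
Rounded to 4 decimal places: x = 16.3780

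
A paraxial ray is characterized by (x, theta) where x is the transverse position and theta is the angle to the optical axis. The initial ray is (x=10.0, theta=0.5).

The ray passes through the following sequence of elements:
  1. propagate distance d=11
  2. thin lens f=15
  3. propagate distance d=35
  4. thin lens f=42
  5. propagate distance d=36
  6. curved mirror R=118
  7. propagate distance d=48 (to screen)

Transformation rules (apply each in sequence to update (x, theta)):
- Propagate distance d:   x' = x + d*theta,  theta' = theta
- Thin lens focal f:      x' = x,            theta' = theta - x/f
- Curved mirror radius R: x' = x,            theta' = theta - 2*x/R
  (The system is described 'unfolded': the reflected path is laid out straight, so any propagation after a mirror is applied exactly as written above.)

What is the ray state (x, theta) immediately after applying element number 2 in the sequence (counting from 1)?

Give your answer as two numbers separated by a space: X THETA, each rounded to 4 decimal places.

Answer: 15.5000 -0.5333

Derivation:
Initial: x=10.0000 theta=0.5000
After 1 (propagate distance d=11): x=15.5000 theta=0.5000
After 2 (thin lens f=15): x=15.5000 theta=-8/15 (≈-0.5333)
Rounded to 4 decimal places: x = 15.5000, theta = -0.5333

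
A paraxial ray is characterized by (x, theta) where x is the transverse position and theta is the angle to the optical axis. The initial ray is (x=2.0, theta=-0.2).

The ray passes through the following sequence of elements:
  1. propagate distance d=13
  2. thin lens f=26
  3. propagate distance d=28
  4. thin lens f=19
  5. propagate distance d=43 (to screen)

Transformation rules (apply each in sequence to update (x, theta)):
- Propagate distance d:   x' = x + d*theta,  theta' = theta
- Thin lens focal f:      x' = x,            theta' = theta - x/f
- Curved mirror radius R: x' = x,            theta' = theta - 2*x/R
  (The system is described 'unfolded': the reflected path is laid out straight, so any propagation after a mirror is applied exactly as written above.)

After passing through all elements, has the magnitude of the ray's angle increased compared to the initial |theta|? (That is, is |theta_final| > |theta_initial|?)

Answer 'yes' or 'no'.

Answer: no

Derivation:
Initial: x=2.0000 theta=-0.2000
After 1 (propagate distance d=13): x=-0.6000 theta=-0.2000
After 2 (thin lens f=26): x=-0.6000 theta=-23/130 (≈-0.1769)
After 3 (propagate distance d=28): x=-361/65 (≈-5.5538) theta=-23/130 (≈-0.1769)
After 4 (thin lens f=19): x=-361/65 (≈-5.5538) theta=3/26 (≈0.1154)
After 5 (propagate distance d=43 (to screen)): x=-77/130 (≈-0.5923) theta=3/26 (≈0.1154)
|theta_initial|=0.2000 |theta_final|=3/26 (≈0.1154) -> not increased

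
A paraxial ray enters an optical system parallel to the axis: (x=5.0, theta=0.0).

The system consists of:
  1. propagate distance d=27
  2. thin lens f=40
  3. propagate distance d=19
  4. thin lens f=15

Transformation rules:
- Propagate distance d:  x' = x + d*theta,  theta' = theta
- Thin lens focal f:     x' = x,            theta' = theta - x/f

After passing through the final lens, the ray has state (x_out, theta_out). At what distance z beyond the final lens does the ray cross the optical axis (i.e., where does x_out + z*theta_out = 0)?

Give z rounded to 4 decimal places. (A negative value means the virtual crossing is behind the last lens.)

Initial: x=5.0000 theta=0.0000
After 1 (propagate distance d=27): x=5.0000 theta=0.0000
After 2 (thin lens f=40): x=5.0000 theta=-0.1250
After 3 (propagate distance d=19): x=2.6250 theta=-0.1250
After 4 (thin lens f=15): x=2.6250 theta=-0.3000
z_focus = -x_out/theta_out = -(2.6250)/(-0.3000) = 8.7500
Rounded to 4 decimal places: z = 8.7500

Answer: 8.7500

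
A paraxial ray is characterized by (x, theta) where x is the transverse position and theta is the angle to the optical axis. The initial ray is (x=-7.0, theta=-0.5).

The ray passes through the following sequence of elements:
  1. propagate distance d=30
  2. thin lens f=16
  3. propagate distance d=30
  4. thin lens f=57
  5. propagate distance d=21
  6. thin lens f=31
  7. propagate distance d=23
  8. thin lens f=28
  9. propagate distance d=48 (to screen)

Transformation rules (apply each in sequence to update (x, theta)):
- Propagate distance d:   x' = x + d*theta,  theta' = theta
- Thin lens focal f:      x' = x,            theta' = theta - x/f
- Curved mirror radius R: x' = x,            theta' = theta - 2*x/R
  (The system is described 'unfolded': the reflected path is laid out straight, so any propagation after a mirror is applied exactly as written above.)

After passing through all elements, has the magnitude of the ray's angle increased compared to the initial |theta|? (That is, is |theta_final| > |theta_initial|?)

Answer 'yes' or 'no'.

Answer: yes

Derivation:
Initial: x=-7.0000 theta=-0.5000
After 1 (propagate distance d=30): x=-22.0000 theta=-0.5000
After 2 (thin lens f=16): x=-22.0000 theta=0.8750
After 3 (propagate distance d=30): x=4.2500 theta=0.8750
After 4 (thin lens f=57): x=4.2500 theta=365/456 (≈0.8004)
After 5 (propagate distance d=21): x=3201/152 (≈21.0592) theta=365/456 (≈0.8004)
After 6 (thin lens f=31): x=3201/152 (≈21.0592) theta=214/1767 (≈0.1211)
After 7 (propagate distance d=23): x=337069/14136 (≈23.8447) theta=214/1767 (≈0.1211)
After 8 (thin lens f=28): x=337069/14136 (≈23.8447) theta=-289133/395808 (≈-0.7305)
After 9 (propagate distance d=48 (to screen)): x=-58427/5208 (≈-11.2187) theta=-289133/395808 (≈-0.7305)
|theta_initial|=0.5000 |theta_final|=289133/395808 (≈0.7305) -> increased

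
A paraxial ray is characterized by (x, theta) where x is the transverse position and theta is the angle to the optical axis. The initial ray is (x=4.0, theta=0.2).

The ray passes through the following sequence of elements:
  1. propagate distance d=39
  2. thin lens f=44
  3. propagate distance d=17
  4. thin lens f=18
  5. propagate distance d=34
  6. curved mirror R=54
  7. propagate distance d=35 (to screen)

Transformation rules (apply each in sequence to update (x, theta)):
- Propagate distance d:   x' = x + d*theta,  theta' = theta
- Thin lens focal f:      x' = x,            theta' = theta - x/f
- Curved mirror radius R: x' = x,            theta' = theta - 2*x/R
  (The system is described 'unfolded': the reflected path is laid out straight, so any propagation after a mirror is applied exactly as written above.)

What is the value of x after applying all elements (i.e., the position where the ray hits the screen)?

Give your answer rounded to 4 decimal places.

Answer: -19.5876

Derivation:
Initial: x=4.0000 theta=0.2000
After 1 (propagate distance d=39): x=11.8000 theta=0.2000
After 2 (thin lens f=44): x=11.8000 theta=-3/44 (≈-0.0682)
After 3 (propagate distance d=17): x=2341/220 (≈10.6409) theta=-3/44 (≈-0.0682)
After 4 (thin lens f=18): x=2341/220 (≈10.6409) theta=-2611/3960 (≈-0.6593)
After 5 (propagate distance d=34): x=-11659/990 (≈-11.7768) theta=-2611/3960 (≈-0.6593)
After 6 (curved mirror R=54): x=-11659/990 (≈-11.7768) theta=-23861/106920 (≈-0.2232)
After 7 (propagate distance d=35 (to screen)): x=-2094307/106920 (≈-19.5876) theta=-23861/106920 (≈-0.2232)
Rounded to 4 decimal places: x = -19.5876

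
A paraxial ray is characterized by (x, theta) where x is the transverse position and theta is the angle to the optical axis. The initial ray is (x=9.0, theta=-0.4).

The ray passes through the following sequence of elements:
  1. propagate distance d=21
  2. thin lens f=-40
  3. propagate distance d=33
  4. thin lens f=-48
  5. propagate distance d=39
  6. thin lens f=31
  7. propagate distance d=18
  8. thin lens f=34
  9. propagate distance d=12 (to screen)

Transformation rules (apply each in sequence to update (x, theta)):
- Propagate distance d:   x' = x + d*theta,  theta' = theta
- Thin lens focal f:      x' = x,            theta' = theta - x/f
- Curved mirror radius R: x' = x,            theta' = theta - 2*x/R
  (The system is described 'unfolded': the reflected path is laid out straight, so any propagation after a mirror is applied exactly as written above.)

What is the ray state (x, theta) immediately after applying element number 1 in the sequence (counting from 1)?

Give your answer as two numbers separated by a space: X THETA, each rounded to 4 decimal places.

Initial: x=9.0000 theta=-0.4000
After 1 (propagate distance d=21): x=0.6000 theta=-0.4000
Rounded to 4 decimal places: x = 0.6000, theta = -0.4000

Answer: 0.6000 -0.4000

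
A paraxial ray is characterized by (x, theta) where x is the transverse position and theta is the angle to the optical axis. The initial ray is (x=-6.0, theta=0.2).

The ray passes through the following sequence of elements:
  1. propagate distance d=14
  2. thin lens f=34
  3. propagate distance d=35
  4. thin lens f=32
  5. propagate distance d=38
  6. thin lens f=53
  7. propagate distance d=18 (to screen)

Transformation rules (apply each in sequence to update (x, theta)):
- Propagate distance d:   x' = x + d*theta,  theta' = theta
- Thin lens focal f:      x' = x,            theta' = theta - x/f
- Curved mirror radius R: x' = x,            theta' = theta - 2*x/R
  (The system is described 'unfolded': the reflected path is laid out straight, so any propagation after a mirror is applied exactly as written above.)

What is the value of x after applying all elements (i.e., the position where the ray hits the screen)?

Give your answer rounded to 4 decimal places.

Answer: 7.8060

Derivation:
Initial: x=-6.0000 theta=0.2000
After 1 (propagate distance d=14): x=-3.2000 theta=0.2000
After 2 (thin lens f=34): x=-3.2000 theta=5/17 (≈0.2941)
After 3 (propagate distance d=35): x=603/85 (≈7.0941) theta=5/17 (≈0.2941)
After 4 (thin lens f=32): x=603/85 (≈7.0941) theta=197/2720 (≈0.0724)
After 5 (propagate distance d=38): x=13391/1360 (≈9.8463) theta=197/2720 (≈0.0724)
After 6 (thin lens f=53): x=13391/1360 (≈9.8463) theta=-16341/144160 (≈-0.1134)
After 7 (propagate distance d=18 (to screen)): x=281327/36040 (≈7.8060) theta=-16341/144160 (≈-0.1134)
Rounded to 4 decimal places: x = 7.8060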